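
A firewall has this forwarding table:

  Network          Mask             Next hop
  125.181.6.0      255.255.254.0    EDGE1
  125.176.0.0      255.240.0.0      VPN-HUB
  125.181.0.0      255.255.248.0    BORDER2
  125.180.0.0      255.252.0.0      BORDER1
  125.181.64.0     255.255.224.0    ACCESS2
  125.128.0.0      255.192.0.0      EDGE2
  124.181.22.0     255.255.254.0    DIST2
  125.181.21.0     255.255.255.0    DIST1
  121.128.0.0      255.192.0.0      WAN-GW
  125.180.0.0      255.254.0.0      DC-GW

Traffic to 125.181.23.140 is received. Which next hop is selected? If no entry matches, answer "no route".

Routes whose prefix contains 125.181.23.140:
  125.128.0.0/10 (125.128.0.0 - 125.191.255.255) -> EDGE2
  125.176.0.0/12 (125.176.0.0 - 125.191.255.255) -> VPN-HUB
  125.180.0.0/14 (125.180.0.0 - 125.183.255.255) -> BORDER1
  125.180.0.0/15 (125.180.0.0 - 125.181.255.255) -> DC-GW
More-specific entries that do NOT match:
  125.181.21.0/24 (125.181.21.0 - 125.181.21.255) does not contain 125.181.23.140
  125.181.6.0/23 (125.181.6.0 - 125.181.7.255) does not contain 125.181.23.140
  124.181.22.0/23 (124.181.22.0 - 124.181.23.255) does not contain 125.181.23.140
  125.181.0.0/21 (125.181.0.0 - 125.181.7.255) does not contain 125.181.23.140
  125.181.64.0/19 (125.181.64.0 - 125.181.95.255) does not contain 125.181.23.140
Longest matching prefix is /15 -> next hop DC-GW.

DC-GW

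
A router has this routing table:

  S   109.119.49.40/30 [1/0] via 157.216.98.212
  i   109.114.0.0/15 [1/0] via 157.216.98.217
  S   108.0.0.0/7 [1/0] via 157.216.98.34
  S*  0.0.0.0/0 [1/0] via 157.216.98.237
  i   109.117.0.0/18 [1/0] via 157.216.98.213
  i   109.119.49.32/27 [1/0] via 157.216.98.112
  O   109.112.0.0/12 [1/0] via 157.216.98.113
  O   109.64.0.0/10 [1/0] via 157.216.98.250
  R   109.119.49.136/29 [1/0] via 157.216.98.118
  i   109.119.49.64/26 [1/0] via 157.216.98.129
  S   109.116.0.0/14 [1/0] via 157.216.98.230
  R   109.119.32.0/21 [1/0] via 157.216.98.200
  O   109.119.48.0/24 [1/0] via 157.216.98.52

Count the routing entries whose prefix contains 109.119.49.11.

5

Prefixes containing 109.119.49.11:
  0.0.0.0/0 (default, matches everything)
  108.0.0.0/7 (108.0.0.0 - 109.255.255.255)
  109.64.0.0/10 (109.64.0.0 - 109.127.255.255)
  109.112.0.0/12 (109.112.0.0 - 109.127.255.255)
  109.116.0.0/14 (109.116.0.0 - 109.119.255.255)
Total matching entries: 5.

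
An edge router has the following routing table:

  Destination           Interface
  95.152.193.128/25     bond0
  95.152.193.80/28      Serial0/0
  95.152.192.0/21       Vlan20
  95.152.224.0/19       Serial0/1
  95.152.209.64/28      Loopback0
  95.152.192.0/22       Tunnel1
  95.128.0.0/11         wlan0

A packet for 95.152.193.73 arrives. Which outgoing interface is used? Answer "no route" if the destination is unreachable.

Routes whose prefix contains 95.152.193.73:
  95.128.0.0/11 (95.128.0.0 - 95.159.255.255) -> wlan0
  95.152.192.0/21 (95.152.192.0 - 95.152.199.255) -> Vlan20
  95.152.192.0/22 (95.152.192.0 - 95.152.195.255) -> Tunnel1
More-specific entries that do NOT match:
  95.152.193.80/28 (95.152.193.80 - 95.152.193.95) does not contain 95.152.193.73
  95.152.209.64/28 (95.152.209.64 - 95.152.209.79) does not contain 95.152.193.73
  95.152.193.128/25 (95.152.193.128 - 95.152.193.255) does not contain 95.152.193.73
Longest matching prefix is /22 -> interface Tunnel1.

Tunnel1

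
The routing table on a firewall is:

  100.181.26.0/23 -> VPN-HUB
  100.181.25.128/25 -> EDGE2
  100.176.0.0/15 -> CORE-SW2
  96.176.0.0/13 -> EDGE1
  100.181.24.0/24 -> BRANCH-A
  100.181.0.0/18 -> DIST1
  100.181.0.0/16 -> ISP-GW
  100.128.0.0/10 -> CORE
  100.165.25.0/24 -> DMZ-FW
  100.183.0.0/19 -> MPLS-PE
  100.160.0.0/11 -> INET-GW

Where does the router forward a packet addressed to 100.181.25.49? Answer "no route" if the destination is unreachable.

DIST1

Routes whose prefix contains 100.181.25.49:
  100.128.0.0/10 (100.128.0.0 - 100.191.255.255) -> CORE
  100.160.0.0/11 (100.160.0.0 - 100.191.255.255) -> INET-GW
  100.181.0.0/16 (100.181.0.0 - 100.181.255.255) -> ISP-GW
  100.181.0.0/18 (100.181.0.0 - 100.181.63.255) -> DIST1
More-specific entries that do NOT match:
  100.181.25.128/25 (100.181.25.128 - 100.181.25.255) does not contain 100.181.25.49
  100.181.24.0/24 (100.181.24.0 - 100.181.24.255) does not contain 100.181.25.49
  100.165.25.0/24 (100.165.25.0 - 100.165.25.255) does not contain 100.181.25.49
  100.181.26.0/23 (100.181.26.0 - 100.181.27.255) does not contain 100.181.25.49
  100.183.0.0/19 (100.183.0.0 - 100.183.31.255) does not contain 100.181.25.49
Longest matching prefix is /18 -> next hop DIST1.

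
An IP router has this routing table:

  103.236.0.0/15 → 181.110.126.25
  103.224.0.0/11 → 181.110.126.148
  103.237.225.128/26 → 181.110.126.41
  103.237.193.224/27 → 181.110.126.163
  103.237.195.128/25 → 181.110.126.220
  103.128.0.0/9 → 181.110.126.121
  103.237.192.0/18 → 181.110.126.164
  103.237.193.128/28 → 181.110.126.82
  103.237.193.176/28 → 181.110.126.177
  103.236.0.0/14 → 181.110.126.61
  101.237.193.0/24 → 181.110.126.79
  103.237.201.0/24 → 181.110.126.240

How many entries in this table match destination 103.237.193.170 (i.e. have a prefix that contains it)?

5

Prefixes containing 103.237.193.170:
  103.128.0.0/9 (103.128.0.0 - 103.255.255.255)
  103.224.0.0/11 (103.224.0.0 - 103.255.255.255)
  103.236.0.0/14 (103.236.0.0 - 103.239.255.255)
  103.236.0.0/15 (103.236.0.0 - 103.237.255.255)
  103.237.192.0/18 (103.237.192.0 - 103.237.255.255)
Total matching entries: 5.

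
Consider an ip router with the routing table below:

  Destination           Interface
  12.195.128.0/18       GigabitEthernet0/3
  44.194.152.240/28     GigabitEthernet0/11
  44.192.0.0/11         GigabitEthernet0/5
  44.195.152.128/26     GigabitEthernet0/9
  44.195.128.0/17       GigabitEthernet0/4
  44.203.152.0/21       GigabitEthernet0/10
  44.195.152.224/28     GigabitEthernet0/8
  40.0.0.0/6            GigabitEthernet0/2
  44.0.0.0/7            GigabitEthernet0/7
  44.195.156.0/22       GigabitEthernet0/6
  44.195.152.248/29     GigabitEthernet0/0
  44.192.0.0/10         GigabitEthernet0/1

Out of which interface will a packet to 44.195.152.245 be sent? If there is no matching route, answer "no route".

GigabitEthernet0/4

Routes whose prefix contains 44.195.152.245:
  44.0.0.0/7 (44.0.0.0 - 45.255.255.255) -> GigabitEthernet0/7
  44.192.0.0/10 (44.192.0.0 - 44.255.255.255) -> GigabitEthernet0/1
  44.192.0.0/11 (44.192.0.0 - 44.223.255.255) -> GigabitEthernet0/5
  44.195.128.0/17 (44.195.128.0 - 44.195.255.255) -> GigabitEthernet0/4
More-specific entries that do NOT match:
  44.195.152.248/29 (44.195.152.248 - 44.195.152.255) does not contain 44.195.152.245
  44.194.152.240/28 (44.194.152.240 - 44.194.152.255) does not contain 44.195.152.245
  44.195.152.224/28 (44.195.152.224 - 44.195.152.239) does not contain 44.195.152.245
  44.195.152.128/26 (44.195.152.128 - 44.195.152.191) does not contain 44.195.152.245
  44.195.156.0/22 (44.195.156.0 - 44.195.159.255) does not contain 44.195.152.245
  44.203.152.0/21 (44.203.152.0 - 44.203.159.255) does not contain 44.195.152.245
  12.195.128.0/18 (12.195.128.0 - 12.195.191.255) does not contain 44.195.152.245
Longest matching prefix is /17 -> interface GigabitEthernet0/4.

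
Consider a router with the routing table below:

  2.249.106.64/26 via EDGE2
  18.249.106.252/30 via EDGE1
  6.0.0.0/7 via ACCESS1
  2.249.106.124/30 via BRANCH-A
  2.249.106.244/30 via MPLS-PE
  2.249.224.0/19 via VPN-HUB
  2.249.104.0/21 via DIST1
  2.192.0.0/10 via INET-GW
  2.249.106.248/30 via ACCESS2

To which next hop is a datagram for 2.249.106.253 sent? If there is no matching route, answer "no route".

DIST1

Routes whose prefix contains 2.249.106.253:
  2.192.0.0/10 (2.192.0.0 - 2.255.255.255) -> INET-GW
  2.249.104.0/21 (2.249.104.0 - 2.249.111.255) -> DIST1
More-specific entries that do NOT match:
  18.249.106.252/30 (18.249.106.252 - 18.249.106.255) does not contain 2.249.106.253
  2.249.106.124/30 (2.249.106.124 - 2.249.106.127) does not contain 2.249.106.253
  2.249.106.244/30 (2.249.106.244 - 2.249.106.247) does not contain 2.249.106.253
  2.249.106.248/30 (2.249.106.248 - 2.249.106.251) does not contain 2.249.106.253
  2.249.106.64/26 (2.249.106.64 - 2.249.106.127) does not contain 2.249.106.253
Longest matching prefix is /21 -> next hop DIST1.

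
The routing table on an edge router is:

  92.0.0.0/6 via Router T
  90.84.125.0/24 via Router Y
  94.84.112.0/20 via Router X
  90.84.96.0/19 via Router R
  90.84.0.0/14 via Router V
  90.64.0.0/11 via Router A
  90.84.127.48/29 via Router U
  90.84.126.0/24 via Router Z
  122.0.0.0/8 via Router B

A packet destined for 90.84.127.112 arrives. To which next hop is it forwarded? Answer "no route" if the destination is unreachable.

Router R

Routes whose prefix contains 90.84.127.112:
  90.64.0.0/11 (90.64.0.0 - 90.95.255.255) -> Router A
  90.84.0.0/14 (90.84.0.0 - 90.87.255.255) -> Router V
  90.84.96.0/19 (90.84.96.0 - 90.84.127.255) -> Router R
More-specific entries that do NOT match:
  90.84.127.48/29 (90.84.127.48 - 90.84.127.55) does not contain 90.84.127.112
  90.84.125.0/24 (90.84.125.0 - 90.84.125.255) does not contain 90.84.127.112
  90.84.126.0/24 (90.84.126.0 - 90.84.126.255) does not contain 90.84.127.112
  94.84.112.0/20 (94.84.112.0 - 94.84.127.255) does not contain 90.84.127.112
Longest matching prefix is /19 -> next hop Router R.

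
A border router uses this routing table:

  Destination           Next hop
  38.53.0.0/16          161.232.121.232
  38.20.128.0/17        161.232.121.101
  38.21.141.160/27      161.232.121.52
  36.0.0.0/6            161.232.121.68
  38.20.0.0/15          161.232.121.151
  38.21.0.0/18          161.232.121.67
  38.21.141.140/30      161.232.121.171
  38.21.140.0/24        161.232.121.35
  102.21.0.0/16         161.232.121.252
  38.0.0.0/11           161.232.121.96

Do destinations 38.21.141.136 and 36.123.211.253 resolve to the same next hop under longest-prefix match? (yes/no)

no

38.21.141.136: longest match 38.20.0.0/15 -> 161.232.121.151
36.123.211.253: longest match 36.0.0.0/6 -> 161.232.121.68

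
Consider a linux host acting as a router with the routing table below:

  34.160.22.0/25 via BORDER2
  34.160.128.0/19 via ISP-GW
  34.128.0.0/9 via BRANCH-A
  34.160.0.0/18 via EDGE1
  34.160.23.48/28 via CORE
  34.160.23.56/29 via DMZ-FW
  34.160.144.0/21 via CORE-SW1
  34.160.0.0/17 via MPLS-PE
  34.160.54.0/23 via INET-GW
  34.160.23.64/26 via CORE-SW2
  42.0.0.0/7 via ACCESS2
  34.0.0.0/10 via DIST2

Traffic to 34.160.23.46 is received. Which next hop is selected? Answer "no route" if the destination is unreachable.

Routes whose prefix contains 34.160.23.46:
  34.128.0.0/9 (34.128.0.0 - 34.255.255.255) -> BRANCH-A
  34.160.0.0/17 (34.160.0.0 - 34.160.127.255) -> MPLS-PE
  34.160.0.0/18 (34.160.0.0 - 34.160.63.255) -> EDGE1
More-specific entries that do NOT match:
  34.160.23.56/29 (34.160.23.56 - 34.160.23.63) does not contain 34.160.23.46
  34.160.23.48/28 (34.160.23.48 - 34.160.23.63) does not contain 34.160.23.46
  34.160.23.64/26 (34.160.23.64 - 34.160.23.127) does not contain 34.160.23.46
  34.160.22.0/25 (34.160.22.0 - 34.160.22.127) does not contain 34.160.23.46
  34.160.54.0/23 (34.160.54.0 - 34.160.55.255) does not contain 34.160.23.46
  34.160.144.0/21 (34.160.144.0 - 34.160.151.255) does not contain 34.160.23.46
  34.160.128.0/19 (34.160.128.0 - 34.160.159.255) does not contain 34.160.23.46
Longest matching prefix is /18 -> next hop EDGE1.

EDGE1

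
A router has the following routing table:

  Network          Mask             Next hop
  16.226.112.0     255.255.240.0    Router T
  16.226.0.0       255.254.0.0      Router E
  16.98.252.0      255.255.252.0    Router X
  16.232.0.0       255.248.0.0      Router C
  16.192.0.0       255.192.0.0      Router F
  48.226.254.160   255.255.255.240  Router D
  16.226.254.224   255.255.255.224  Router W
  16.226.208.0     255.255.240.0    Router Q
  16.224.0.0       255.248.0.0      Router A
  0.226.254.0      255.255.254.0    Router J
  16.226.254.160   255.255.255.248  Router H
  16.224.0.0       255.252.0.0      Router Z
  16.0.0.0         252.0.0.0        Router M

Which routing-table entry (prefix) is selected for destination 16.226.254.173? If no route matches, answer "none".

16.226.0.0/15

Entries matching 16.226.254.173:
  16.0.0.0/6 (16.0.0.0 - 19.255.255.255)
  16.192.0.0/10 (16.192.0.0 - 16.255.255.255)
  16.224.0.0/13 (16.224.0.0 - 16.231.255.255)
  16.224.0.0/14 (16.224.0.0 - 16.227.255.255)
  16.226.0.0/15 (16.226.0.0 - 16.227.255.255)
Most specific is 16.226.0.0/15.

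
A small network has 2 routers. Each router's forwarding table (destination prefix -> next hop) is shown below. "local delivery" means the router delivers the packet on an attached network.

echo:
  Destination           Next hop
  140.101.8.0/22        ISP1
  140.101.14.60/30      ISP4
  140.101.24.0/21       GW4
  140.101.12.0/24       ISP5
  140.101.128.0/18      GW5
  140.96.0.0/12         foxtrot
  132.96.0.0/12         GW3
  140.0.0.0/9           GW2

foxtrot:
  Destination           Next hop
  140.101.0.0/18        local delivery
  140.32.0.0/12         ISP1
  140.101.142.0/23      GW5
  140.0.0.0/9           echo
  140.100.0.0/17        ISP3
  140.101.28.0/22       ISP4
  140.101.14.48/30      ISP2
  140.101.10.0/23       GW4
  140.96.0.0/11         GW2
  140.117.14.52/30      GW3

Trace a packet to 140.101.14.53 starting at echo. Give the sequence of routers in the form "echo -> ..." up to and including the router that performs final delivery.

echo -> foxtrot

At echo: longest match for 140.101.14.53 is 140.96.0.0/12 -> foxtrot
At foxtrot: longest match for 140.101.14.53 is 140.101.0.0/18 -> local delivery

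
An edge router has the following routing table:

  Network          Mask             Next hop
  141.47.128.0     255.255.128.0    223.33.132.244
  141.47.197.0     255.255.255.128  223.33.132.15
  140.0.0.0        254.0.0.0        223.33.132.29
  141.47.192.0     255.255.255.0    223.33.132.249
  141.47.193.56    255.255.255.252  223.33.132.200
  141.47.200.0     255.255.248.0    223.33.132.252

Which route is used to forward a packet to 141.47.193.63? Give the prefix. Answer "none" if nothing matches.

Entries matching 141.47.193.63:
  140.0.0.0/7 (140.0.0.0 - 141.255.255.255)
  141.47.128.0/17 (141.47.128.0 - 141.47.255.255)
Most specific is 141.47.128.0/17.

141.47.128.0/17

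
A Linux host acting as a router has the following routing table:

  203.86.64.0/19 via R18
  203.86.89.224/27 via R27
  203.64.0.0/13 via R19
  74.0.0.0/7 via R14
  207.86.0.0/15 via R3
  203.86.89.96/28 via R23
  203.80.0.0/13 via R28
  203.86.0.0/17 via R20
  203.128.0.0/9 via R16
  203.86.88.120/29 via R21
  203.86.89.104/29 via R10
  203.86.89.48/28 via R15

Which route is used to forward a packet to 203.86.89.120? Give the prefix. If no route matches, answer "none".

Entries matching 203.86.89.120:
  203.80.0.0/13 (203.80.0.0 - 203.87.255.255)
  203.86.0.0/17 (203.86.0.0 - 203.86.127.255)
  203.86.64.0/19 (203.86.64.0 - 203.86.95.255)
Most specific is 203.86.64.0/19.

203.86.64.0/19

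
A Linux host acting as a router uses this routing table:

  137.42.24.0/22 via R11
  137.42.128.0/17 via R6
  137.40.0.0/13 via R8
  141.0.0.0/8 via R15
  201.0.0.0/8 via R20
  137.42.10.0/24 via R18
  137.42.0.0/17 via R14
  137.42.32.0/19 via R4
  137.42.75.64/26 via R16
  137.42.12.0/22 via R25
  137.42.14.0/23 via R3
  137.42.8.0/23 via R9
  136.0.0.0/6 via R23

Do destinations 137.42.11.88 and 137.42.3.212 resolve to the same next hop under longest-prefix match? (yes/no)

137.42.11.88: longest match 137.42.0.0/17 -> R14
137.42.3.212: longest match 137.42.0.0/17 -> R14

yes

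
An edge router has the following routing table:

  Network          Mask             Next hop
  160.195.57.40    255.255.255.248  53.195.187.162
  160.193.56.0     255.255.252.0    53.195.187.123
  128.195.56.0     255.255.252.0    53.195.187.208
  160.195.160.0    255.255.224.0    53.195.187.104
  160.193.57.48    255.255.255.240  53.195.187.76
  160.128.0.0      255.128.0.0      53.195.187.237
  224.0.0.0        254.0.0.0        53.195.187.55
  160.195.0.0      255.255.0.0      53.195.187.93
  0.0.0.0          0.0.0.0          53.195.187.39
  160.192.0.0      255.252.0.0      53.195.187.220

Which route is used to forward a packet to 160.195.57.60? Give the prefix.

Entries matching 160.195.57.60:
  0.0.0.0/0 (default, matches everything)
  160.128.0.0/9 (160.128.0.0 - 160.255.255.255)
  160.192.0.0/14 (160.192.0.0 - 160.195.255.255)
  160.195.0.0/16 (160.195.0.0 - 160.195.255.255)
Most specific is 160.195.0.0/16.

160.195.0.0/16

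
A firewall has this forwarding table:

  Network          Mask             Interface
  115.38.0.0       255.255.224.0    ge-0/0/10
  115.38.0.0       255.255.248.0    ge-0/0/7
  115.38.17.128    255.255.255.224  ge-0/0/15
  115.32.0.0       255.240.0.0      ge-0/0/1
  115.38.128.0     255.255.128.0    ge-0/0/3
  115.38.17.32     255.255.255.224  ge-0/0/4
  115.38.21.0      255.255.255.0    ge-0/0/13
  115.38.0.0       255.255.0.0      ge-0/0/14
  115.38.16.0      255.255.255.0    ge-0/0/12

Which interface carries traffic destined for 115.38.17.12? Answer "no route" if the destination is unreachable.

Routes whose prefix contains 115.38.17.12:
  115.32.0.0/12 (115.32.0.0 - 115.47.255.255) -> ge-0/0/1
  115.38.0.0/16 (115.38.0.0 - 115.38.255.255) -> ge-0/0/14
  115.38.0.0/19 (115.38.0.0 - 115.38.31.255) -> ge-0/0/10
More-specific entries that do NOT match:
  115.38.17.128/27 (115.38.17.128 - 115.38.17.159) does not contain 115.38.17.12
  115.38.17.32/27 (115.38.17.32 - 115.38.17.63) does not contain 115.38.17.12
  115.38.21.0/24 (115.38.21.0 - 115.38.21.255) does not contain 115.38.17.12
  115.38.16.0/24 (115.38.16.0 - 115.38.16.255) does not contain 115.38.17.12
  115.38.0.0/21 (115.38.0.0 - 115.38.7.255) does not contain 115.38.17.12
Longest matching prefix is /19 -> interface ge-0/0/10.

ge-0/0/10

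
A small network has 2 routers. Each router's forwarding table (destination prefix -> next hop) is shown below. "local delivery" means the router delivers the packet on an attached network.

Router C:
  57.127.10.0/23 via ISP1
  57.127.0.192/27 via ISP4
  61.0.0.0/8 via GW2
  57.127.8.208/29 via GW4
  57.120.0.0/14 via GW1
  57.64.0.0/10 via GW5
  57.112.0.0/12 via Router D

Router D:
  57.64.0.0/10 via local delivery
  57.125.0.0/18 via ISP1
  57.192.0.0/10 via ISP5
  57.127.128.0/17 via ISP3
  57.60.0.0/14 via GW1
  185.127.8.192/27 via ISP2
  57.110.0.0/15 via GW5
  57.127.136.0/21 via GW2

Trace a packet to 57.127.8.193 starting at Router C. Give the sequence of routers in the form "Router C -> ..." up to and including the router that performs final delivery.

Router C -> Router D

At Router C: longest match for 57.127.8.193 is 57.112.0.0/12 -> Router D
At Router D: longest match for 57.127.8.193 is 57.64.0.0/10 -> local delivery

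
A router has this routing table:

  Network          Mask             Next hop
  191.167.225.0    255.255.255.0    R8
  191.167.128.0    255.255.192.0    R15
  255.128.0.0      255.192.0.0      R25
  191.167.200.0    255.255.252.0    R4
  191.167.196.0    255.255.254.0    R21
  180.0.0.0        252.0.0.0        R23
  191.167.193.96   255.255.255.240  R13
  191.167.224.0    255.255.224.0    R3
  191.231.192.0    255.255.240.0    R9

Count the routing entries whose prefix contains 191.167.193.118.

No listed prefix contains 191.167.193.118.
Total matching entries: 0.

0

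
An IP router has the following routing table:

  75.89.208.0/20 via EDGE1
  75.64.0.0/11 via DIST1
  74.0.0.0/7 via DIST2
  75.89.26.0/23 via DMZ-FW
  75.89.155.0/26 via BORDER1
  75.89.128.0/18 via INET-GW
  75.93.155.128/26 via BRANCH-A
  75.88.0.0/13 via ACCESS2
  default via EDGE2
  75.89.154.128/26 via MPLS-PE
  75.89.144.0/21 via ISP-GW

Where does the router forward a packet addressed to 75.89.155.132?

Routes whose prefix contains 75.89.155.132:
  0.0.0.0/0 (default, matches everything) -> EDGE2
  74.0.0.0/7 (74.0.0.0 - 75.255.255.255) -> DIST2
  75.64.0.0/11 (75.64.0.0 - 75.95.255.255) -> DIST1
  75.88.0.0/13 (75.88.0.0 - 75.95.255.255) -> ACCESS2
  75.89.128.0/18 (75.89.128.0 - 75.89.191.255) -> INET-GW
More-specific entries that do NOT match:
  75.89.155.0/26 (75.89.155.0 - 75.89.155.63) does not contain 75.89.155.132
  75.93.155.128/26 (75.93.155.128 - 75.93.155.191) does not contain 75.89.155.132
  75.89.154.128/26 (75.89.154.128 - 75.89.154.191) does not contain 75.89.155.132
  75.89.26.0/23 (75.89.26.0 - 75.89.27.255) does not contain 75.89.155.132
  75.89.144.0/21 (75.89.144.0 - 75.89.151.255) does not contain 75.89.155.132
  75.89.208.0/20 (75.89.208.0 - 75.89.223.255) does not contain 75.89.155.132
Longest matching prefix is /18 -> next hop INET-GW.

INET-GW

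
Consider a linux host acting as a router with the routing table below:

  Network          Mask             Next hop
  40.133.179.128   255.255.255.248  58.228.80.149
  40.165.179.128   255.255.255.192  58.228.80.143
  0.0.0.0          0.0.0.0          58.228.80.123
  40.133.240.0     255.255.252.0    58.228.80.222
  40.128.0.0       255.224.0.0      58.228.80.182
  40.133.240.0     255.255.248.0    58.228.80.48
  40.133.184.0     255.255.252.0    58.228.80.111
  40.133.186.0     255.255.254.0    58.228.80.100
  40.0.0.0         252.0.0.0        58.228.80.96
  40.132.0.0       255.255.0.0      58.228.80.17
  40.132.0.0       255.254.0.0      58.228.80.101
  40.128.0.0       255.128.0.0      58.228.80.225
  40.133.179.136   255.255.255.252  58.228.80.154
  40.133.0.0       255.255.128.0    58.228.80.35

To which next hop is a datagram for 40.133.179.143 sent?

Routes whose prefix contains 40.133.179.143:
  0.0.0.0/0 (default, matches everything) -> 58.228.80.123
  40.0.0.0/6 (40.0.0.0 - 43.255.255.255) -> 58.228.80.96
  40.128.0.0/9 (40.128.0.0 - 40.255.255.255) -> 58.228.80.225
  40.128.0.0/11 (40.128.0.0 - 40.159.255.255) -> 58.228.80.182
  40.132.0.0/15 (40.132.0.0 - 40.133.255.255) -> 58.228.80.101
More-specific entries that do NOT match:
  40.133.179.136/30 (40.133.179.136 - 40.133.179.139) does not contain 40.133.179.143
  40.133.179.128/29 (40.133.179.128 - 40.133.179.135) does not contain 40.133.179.143
  40.165.179.128/26 (40.165.179.128 - 40.165.179.191) does not contain 40.133.179.143
  40.133.186.0/23 (40.133.186.0 - 40.133.187.255) does not contain 40.133.179.143
  40.133.240.0/22 (40.133.240.0 - 40.133.243.255) does not contain 40.133.179.143
  40.133.184.0/22 (40.133.184.0 - 40.133.187.255) does not contain 40.133.179.143
  40.133.240.0/21 (40.133.240.0 - 40.133.247.255) does not contain 40.133.179.143
  40.133.0.0/17 (40.133.0.0 - 40.133.127.255) does not contain 40.133.179.143
  40.132.0.0/16 (40.132.0.0 - 40.132.255.255) does not contain 40.133.179.143
Longest matching prefix is /15 -> next hop 58.228.80.101.

58.228.80.101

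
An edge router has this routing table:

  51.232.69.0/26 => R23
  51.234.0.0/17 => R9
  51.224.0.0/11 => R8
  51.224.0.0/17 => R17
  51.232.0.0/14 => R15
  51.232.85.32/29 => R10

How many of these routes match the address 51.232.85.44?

2

Prefixes containing 51.232.85.44:
  51.224.0.0/11 (51.224.0.0 - 51.255.255.255)
  51.232.0.0/14 (51.232.0.0 - 51.235.255.255)
Total matching entries: 2.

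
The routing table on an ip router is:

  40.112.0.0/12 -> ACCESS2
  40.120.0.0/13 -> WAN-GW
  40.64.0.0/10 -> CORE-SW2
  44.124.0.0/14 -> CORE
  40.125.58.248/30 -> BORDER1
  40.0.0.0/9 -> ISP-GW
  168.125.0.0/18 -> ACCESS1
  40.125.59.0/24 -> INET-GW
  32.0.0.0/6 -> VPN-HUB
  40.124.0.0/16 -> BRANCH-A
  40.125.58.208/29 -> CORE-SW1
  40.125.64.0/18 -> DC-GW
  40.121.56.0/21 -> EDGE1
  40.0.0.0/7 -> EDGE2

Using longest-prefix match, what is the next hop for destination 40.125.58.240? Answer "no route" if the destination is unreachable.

Routes whose prefix contains 40.125.58.240:
  40.0.0.0/7 (40.0.0.0 - 41.255.255.255) -> EDGE2
  40.0.0.0/9 (40.0.0.0 - 40.127.255.255) -> ISP-GW
  40.64.0.0/10 (40.64.0.0 - 40.127.255.255) -> CORE-SW2
  40.112.0.0/12 (40.112.0.0 - 40.127.255.255) -> ACCESS2
  40.120.0.0/13 (40.120.0.0 - 40.127.255.255) -> WAN-GW
More-specific entries that do NOT match:
  40.125.58.248/30 (40.125.58.248 - 40.125.58.251) does not contain 40.125.58.240
  40.125.58.208/29 (40.125.58.208 - 40.125.58.215) does not contain 40.125.58.240
  40.125.59.0/24 (40.125.59.0 - 40.125.59.255) does not contain 40.125.58.240
  40.121.56.0/21 (40.121.56.0 - 40.121.63.255) does not contain 40.125.58.240
  168.125.0.0/18 (168.125.0.0 - 168.125.63.255) does not contain 40.125.58.240
  40.125.64.0/18 (40.125.64.0 - 40.125.127.255) does not contain 40.125.58.240
  40.124.0.0/16 (40.124.0.0 - 40.124.255.255) does not contain 40.125.58.240
  44.124.0.0/14 (44.124.0.0 - 44.127.255.255) does not contain 40.125.58.240
Longest matching prefix is /13 -> next hop WAN-GW.

WAN-GW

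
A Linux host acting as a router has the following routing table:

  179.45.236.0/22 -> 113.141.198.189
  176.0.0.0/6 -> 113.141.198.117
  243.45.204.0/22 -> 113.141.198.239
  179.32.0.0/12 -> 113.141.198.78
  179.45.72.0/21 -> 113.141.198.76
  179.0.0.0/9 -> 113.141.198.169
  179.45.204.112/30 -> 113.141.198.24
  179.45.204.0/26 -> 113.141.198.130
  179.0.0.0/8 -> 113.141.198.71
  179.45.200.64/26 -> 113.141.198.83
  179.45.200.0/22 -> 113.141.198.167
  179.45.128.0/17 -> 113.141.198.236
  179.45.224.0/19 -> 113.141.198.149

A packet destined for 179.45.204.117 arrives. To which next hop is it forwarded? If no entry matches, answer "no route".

Routes whose prefix contains 179.45.204.117:
  176.0.0.0/6 (176.0.0.0 - 179.255.255.255) -> 113.141.198.117
  179.0.0.0/8 (179.0.0.0 - 179.255.255.255) -> 113.141.198.71
  179.0.0.0/9 (179.0.0.0 - 179.127.255.255) -> 113.141.198.169
  179.32.0.0/12 (179.32.0.0 - 179.47.255.255) -> 113.141.198.78
  179.45.128.0/17 (179.45.128.0 - 179.45.255.255) -> 113.141.198.236
More-specific entries that do NOT match:
  179.45.204.112/30 (179.45.204.112 - 179.45.204.115) does not contain 179.45.204.117
  179.45.204.0/26 (179.45.204.0 - 179.45.204.63) does not contain 179.45.204.117
  179.45.200.64/26 (179.45.200.64 - 179.45.200.127) does not contain 179.45.204.117
  179.45.236.0/22 (179.45.236.0 - 179.45.239.255) does not contain 179.45.204.117
  243.45.204.0/22 (243.45.204.0 - 243.45.207.255) does not contain 179.45.204.117
  179.45.200.0/22 (179.45.200.0 - 179.45.203.255) does not contain 179.45.204.117
  179.45.72.0/21 (179.45.72.0 - 179.45.79.255) does not contain 179.45.204.117
  179.45.224.0/19 (179.45.224.0 - 179.45.255.255) does not contain 179.45.204.117
Longest matching prefix is /17 -> next hop 113.141.198.236.

113.141.198.236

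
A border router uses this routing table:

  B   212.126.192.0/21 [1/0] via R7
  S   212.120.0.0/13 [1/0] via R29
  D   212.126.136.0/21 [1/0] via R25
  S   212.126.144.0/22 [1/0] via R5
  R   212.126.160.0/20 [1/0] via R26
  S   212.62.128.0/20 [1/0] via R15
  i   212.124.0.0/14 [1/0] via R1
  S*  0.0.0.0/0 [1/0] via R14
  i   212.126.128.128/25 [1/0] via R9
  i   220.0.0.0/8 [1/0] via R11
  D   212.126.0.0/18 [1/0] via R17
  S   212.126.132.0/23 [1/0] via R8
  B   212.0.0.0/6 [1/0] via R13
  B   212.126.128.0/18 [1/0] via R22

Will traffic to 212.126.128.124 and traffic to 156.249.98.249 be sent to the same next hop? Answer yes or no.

no

212.126.128.124: longest match 212.126.128.0/18 -> R22
156.249.98.249: longest match 0.0.0.0/0 -> R14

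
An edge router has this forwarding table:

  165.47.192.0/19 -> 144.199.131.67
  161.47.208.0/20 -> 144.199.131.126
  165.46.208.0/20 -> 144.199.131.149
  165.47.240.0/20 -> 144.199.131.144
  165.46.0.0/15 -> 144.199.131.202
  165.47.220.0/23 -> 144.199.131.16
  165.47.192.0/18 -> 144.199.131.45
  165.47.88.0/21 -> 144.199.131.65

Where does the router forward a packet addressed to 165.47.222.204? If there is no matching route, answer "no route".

144.199.131.67

Routes whose prefix contains 165.47.222.204:
  165.46.0.0/15 (165.46.0.0 - 165.47.255.255) -> 144.199.131.202
  165.47.192.0/18 (165.47.192.0 - 165.47.255.255) -> 144.199.131.45
  165.47.192.0/19 (165.47.192.0 - 165.47.223.255) -> 144.199.131.67
More-specific entries that do NOT match:
  165.47.220.0/23 (165.47.220.0 - 165.47.221.255) does not contain 165.47.222.204
  165.47.88.0/21 (165.47.88.0 - 165.47.95.255) does not contain 165.47.222.204
  161.47.208.0/20 (161.47.208.0 - 161.47.223.255) does not contain 165.47.222.204
  165.46.208.0/20 (165.46.208.0 - 165.46.223.255) does not contain 165.47.222.204
  165.47.240.0/20 (165.47.240.0 - 165.47.255.255) does not contain 165.47.222.204
Longest matching prefix is /19 -> next hop 144.199.131.67.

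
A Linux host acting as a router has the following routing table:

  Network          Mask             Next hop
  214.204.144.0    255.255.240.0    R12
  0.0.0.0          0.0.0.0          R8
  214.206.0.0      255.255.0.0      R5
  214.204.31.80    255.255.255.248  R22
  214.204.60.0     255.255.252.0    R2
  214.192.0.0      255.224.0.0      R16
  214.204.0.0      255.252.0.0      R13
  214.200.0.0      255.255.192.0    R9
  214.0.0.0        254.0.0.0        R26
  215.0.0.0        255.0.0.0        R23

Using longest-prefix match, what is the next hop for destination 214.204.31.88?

Routes whose prefix contains 214.204.31.88:
  0.0.0.0/0 (default, matches everything) -> R8
  214.0.0.0/7 (214.0.0.0 - 215.255.255.255) -> R26
  214.192.0.0/11 (214.192.0.0 - 214.223.255.255) -> R16
  214.204.0.0/14 (214.204.0.0 - 214.207.255.255) -> R13
More-specific entries that do NOT match:
  214.204.31.80/29 (214.204.31.80 - 214.204.31.87) does not contain 214.204.31.88
  214.204.60.0/22 (214.204.60.0 - 214.204.63.255) does not contain 214.204.31.88
  214.204.144.0/20 (214.204.144.0 - 214.204.159.255) does not contain 214.204.31.88
  214.200.0.0/18 (214.200.0.0 - 214.200.63.255) does not contain 214.204.31.88
  214.206.0.0/16 (214.206.0.0 - 214.206.255.255) does not contain 214.204.31.88
Longest matching prefix is /14 -> next hop R13.

R13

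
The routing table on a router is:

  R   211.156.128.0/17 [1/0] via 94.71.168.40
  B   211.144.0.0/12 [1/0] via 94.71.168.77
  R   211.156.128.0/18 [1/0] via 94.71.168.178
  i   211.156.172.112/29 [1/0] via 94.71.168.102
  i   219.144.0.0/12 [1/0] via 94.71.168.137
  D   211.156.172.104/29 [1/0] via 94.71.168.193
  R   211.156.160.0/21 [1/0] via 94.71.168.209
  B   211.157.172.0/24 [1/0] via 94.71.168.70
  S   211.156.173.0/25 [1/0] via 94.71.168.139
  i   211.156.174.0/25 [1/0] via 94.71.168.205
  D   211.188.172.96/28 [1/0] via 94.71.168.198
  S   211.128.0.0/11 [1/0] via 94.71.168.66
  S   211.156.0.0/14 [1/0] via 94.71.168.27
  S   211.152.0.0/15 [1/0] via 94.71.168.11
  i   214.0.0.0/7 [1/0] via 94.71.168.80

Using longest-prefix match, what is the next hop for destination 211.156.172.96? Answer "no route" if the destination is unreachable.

Routes whose prefix contains 211.156.172.96:
  211.128.0.0/11 (211.128.0.0 - 211.159.255.255) -> 94.71.168.66
  211.144.0.0/12 (211.144.0.0 - 211.159.255.255) -> 94.71.168.77
  211.156.0.0/14 (211.156.0.0 - 211.159.255.255) -> 94.71.168.27
  211.156.128.0/17 (211.156.128.0 - 211.156.255.255) -> 94.71.168.40
  211.156.128.0/18 (211.156.128.0 - 211.156.191.255) -> 94.71.168.178
More-specific entries that do NOT match:
  211.156.172.112/29 (211.156.172.112 - 211.156.172.119) does not contain 211.156.172.96
  211.156.172.104/29 (211.156.172.104 - 211.156.172.111) does not contain 211.156.172.96
  211.188.172.96/28 (211.188.172.96 - 211.188.172.111) does not contain 211.156.172.96
  211.156.173.0/25 (211.156.173.0 - 211.156.173.127) does not contain 211.156.172.96
  211.156.174.0/25 (211.156.174.0 - 211.156.174.127) does not contain 211.156.172.96
  211.157.172.0/24 (211.157.172.0 - 211.157.172.255) does not contain 211.156.172.96
  211.156.160.0/21 (211.156.160.0 - 211.156.167.255) does not contain 211.156.172.96
Longest matching prefix is /18 -> next hop 94.71.168.178.

94.71.168.178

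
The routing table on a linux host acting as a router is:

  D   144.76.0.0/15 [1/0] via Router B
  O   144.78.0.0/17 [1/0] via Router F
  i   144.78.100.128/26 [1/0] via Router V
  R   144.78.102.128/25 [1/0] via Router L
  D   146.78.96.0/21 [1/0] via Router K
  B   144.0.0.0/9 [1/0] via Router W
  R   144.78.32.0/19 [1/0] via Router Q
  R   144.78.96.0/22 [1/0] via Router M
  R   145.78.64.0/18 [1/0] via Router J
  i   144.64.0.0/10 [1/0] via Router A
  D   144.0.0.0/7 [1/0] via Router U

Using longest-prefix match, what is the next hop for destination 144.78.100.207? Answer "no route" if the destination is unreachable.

Router F

Routes whose prefix contains 144.78.100.207:
  144.0.0.0/7 (144.0.0.0 - 145.255.255.255) -> Router U
  144.0.0.0/9 (144.0.0.0 - 144.127.255.255) -> Router W
  144.64.0.0/10 (144.64.0.0 - 144.127.255.255) -> Router A
  144.78.0.0/17 (144.78.0.0 - 144.78.127.255) -> Router F
More-specific entries that do NOT match:
  144.78.100.128/26 (144.78.100.128 - 144.78.100.191) does not contain 144.78.100.207
  144.78.102.128/25 (144.78.102.128 - 144.78.102.255) does not contain 144.78.100.207
  144.78.96.0/22 (144.78.96.0 - 144.78.99.255) does not contain 144.78.100.207
  146.78.96.0/21 (146.78.96.0 - 146.78.103.255) does not contain 144.78.100.207
  144.78.32.0/19 (144.78.32.0 - 144.78.63.255) does not contain 144.78.100.207
  145.78.64.0/18 (145.78.64.0 - 145.78.127.255) does not contain 144.78.100.207
Longest matching prefix is /17 -> next hop Router F.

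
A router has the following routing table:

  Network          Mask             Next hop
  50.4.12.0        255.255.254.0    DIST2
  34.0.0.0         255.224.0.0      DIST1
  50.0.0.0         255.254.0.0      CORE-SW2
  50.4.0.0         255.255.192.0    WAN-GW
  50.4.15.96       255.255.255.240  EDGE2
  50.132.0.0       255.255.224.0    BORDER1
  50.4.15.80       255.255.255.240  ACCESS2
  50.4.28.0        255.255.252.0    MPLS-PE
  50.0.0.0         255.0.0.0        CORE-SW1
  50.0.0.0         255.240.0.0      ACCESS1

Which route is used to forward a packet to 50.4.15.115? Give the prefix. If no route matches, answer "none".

Entries matching 50.4.15.115:
  50.0.0.0/8 (50.0.0.0 - 50.255.255.255)
  50.0.0.0/12 (50.0.0.0 - 50.15.255.255)
  50.4.0.0/18 (50.4.0.0 - 50.4.63.255)
Most specific is 50.4.0.0/18.

50.4.0.0/18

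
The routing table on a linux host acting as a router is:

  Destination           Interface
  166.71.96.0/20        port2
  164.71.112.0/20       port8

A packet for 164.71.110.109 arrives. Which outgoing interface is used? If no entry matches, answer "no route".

no route

No entry's prefix contains 164.71.110.109; there is no default route.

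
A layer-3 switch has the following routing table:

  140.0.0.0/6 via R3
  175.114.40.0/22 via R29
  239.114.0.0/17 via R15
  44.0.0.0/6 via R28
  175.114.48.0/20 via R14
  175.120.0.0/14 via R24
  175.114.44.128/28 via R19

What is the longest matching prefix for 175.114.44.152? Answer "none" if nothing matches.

none

175.114.44.152 is outside every listed prefix and there is no default route.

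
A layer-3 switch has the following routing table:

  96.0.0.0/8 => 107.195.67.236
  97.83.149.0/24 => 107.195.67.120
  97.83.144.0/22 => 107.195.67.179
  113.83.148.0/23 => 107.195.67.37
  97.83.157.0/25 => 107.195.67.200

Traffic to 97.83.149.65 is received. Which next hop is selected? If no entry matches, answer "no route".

107.195.67.120

Routes whose prefix contains 97.83.149.65:
  97.83.149.0/24 (97.83.149.0 - 97.83.149.255) -> 107.195.67.120
More-specific entries that do NOT match:
  97.83.157.0/25 (97.83.157.0 - 97.83.157.127) does not contain 97.83.149.65
Longest matching prefix is /24 -> next hop 107.195.67.120.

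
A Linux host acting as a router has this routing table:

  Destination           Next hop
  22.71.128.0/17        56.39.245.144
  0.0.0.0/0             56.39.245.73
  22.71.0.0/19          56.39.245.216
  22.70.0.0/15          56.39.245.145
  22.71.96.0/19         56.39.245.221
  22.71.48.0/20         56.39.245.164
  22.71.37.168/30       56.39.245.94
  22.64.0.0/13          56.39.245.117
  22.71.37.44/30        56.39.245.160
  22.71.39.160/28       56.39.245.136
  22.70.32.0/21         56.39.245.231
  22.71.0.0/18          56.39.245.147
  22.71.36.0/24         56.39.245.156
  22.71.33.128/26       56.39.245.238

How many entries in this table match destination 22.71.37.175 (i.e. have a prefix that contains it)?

Prefixes containing 22.71.37.175:
  0.0.0.0/0 (default, matches everything)
  22.64.0.0/13 (22.64.0.0 - 22.71.255.255)
  22.70.0.0/15 (22.70.0.0 - 22.71.255.255)
  22.71.0.0/18 (22.71.0.0 - 22.71.63.255)
Total matching entries: 4.

4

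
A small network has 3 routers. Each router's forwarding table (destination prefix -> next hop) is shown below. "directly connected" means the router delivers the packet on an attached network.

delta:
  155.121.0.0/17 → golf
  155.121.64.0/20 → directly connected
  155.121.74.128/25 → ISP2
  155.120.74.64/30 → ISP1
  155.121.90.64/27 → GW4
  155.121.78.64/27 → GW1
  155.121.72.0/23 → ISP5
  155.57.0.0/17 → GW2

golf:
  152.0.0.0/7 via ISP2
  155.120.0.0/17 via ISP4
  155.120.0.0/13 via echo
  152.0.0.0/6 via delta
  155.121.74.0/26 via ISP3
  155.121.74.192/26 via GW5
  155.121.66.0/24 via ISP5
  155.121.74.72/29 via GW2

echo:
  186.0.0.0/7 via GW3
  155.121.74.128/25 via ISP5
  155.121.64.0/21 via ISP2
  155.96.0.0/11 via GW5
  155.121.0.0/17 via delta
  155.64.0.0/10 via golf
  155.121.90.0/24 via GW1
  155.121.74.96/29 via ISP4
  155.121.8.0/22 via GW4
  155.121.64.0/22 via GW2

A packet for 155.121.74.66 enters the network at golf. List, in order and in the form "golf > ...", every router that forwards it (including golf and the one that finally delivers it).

At golf: longest match for 155.121.74.66 is 155.120.0.0/13 -> echo
At echo: longest match for 155.121.74.66 is 155.121.0.0/17 -> delta
At delta: longest match for 155.121.74.66 is 155.121.64.0/20 -> directly connected

golf > echo > delta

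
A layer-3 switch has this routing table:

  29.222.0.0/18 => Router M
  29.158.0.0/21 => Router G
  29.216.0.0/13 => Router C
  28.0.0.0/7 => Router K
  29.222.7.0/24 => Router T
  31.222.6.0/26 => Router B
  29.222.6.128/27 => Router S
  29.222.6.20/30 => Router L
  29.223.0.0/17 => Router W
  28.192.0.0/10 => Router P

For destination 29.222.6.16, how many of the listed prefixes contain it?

3

Prefixes containing 29.222.6.16:
  28.0.0.0/7 (28.0.0.0 - 29.255.255.255)
  29.216.0.0/13 (29.216.0.0 - 29.223.255.255)
  29.222.0.0/18 (29.222.0.0 - 29.222.63.255)
Total matching entries: 3.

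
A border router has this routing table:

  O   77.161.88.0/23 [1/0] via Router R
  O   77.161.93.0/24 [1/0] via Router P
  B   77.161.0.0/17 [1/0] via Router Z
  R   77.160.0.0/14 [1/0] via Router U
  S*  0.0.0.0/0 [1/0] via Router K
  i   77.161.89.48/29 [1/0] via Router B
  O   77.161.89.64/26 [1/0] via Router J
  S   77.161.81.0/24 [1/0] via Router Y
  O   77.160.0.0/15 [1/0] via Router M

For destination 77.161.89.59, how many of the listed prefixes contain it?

Prefixes containing 77.161.89.59:
  0.0.0.0/0 (default, matches everything)
  77.160.0.0/14 (77.160.0.0 - 77.163.255.255)
  77.160.0.0/15 (77.160.0.0 - 77.161.255.255)
  77.161.0.0/17 (77.161.0.0 - 77.161.127.255)
  77.161.88.0/23 (77.161.88.0 - 77.161.89.255)
Total matching entries: 5.

5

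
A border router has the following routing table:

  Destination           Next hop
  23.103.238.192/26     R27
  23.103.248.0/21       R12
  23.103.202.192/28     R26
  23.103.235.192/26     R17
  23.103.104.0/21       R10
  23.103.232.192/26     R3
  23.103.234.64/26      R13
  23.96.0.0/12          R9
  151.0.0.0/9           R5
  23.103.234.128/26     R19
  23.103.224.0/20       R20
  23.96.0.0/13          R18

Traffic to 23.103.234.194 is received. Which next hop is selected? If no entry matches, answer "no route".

R20

Routes whose prefix contains 23.103.234.194:
  23.96.0.0/12 (23.96.0.0 - 23.111.255.255) -> R9
  23.96.0.0/13 (23.96.0.0 - 23.103.255.255) -> R18
  23.103.224.0/20 (23.103.224.0 - 23.103.239.255) -> R20
More-specific entries that do NOT match:
  23.103.202.192/28 (23.103.202.192 - 23.103.202.207) does not contain 23.103.234.194
  23.103.238.192/26 (23.103.238.192 - 23.103.238.255) does not contain 23.103.234.194
  23.103.235.192/26 (23.103.235.192 - 23.103.235.255) does not contain 23.103.234.194
  23.103.232.192/26 (23.103.232.192 - 23.103.232.255) does not contain 23.103.234.194
  23.103.234.64/26 (23.103.234.64 - 23.103.234.127) does not contain 23.103.234.194
  23.103.234.128/26 (23.103.234.128 - 23.103.234.191) does not contain 23.103.234.194
  23.103.248.0/21 (23.103.248.0 - 23.103.255.255) does not contain 23.103.234.194
  23.103.104.0/21 (23.103.104.0 - 23.103.111.255) does not contain 23.103.234.194
Longest matching prefix is /20 -> next hop R20.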